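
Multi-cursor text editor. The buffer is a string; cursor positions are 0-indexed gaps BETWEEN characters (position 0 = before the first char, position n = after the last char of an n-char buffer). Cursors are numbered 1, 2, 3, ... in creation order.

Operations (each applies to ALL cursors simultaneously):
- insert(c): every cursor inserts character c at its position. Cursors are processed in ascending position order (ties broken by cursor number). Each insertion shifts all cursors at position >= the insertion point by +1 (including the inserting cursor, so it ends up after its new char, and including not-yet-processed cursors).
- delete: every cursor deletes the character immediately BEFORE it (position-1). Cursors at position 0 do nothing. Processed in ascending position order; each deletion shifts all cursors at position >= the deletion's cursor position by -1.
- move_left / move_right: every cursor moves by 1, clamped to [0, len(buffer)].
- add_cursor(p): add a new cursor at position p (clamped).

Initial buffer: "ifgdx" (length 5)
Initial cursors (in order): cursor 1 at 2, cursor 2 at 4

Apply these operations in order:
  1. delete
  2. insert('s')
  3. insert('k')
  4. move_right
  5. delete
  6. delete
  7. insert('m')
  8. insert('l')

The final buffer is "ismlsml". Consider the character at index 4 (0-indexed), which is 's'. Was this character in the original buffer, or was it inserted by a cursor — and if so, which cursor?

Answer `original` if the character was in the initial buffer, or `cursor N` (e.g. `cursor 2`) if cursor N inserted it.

Answer: cursor 2

Derivation:
After op 1 (delete): buffer="igx" (len 3), cursors c1@1 c2@2, authorship ...
After op 2 (insert('s')): buffer="isgsx" (len 5), cursors c1@2 c2@4, authorship .1.2.
After op 3 (insert('k')): buffer="iskgskx" (len 7), cursors c1@3 c2@6, authorship .11.22.
After op 4 (move_right): buffer="iskgskx" (len 7), cursors c1@4 c2@7, authorship .11.22.
After op 5 (delete): buffer="isksk" (len 5), cursors c1@3 c2@5, authorship .1122
After op 6 (delete): buffer="iss" (len 3), cursors c1@2 c2@3, authorship .12
After op 7 (insert('m')): buffer="ismsm" (len 5), cursors c1@3 c2@5, authorship .1122
After op 8 (insert('l')): buffer="ismlsml" (len 7), cursors c1@4 c2@7, authorship .111222
Authorship (.=original, N=cursor N): . 1 1 1 2 2 2
Index 4: author = 2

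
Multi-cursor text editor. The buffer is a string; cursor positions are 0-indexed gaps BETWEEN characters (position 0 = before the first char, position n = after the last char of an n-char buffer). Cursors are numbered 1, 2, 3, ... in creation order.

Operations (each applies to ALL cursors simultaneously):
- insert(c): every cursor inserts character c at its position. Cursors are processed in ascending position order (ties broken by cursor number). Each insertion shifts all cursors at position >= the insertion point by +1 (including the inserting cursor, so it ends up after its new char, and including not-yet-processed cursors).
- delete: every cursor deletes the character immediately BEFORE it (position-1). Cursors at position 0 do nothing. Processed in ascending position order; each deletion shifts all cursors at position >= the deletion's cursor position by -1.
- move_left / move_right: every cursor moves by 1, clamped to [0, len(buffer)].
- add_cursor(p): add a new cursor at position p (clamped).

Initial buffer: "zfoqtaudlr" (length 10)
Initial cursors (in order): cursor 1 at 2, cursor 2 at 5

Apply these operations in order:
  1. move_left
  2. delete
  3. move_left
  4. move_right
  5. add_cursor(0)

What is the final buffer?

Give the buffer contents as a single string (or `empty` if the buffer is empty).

Answer: fotaudlr

Derivation:
After op 1 (move_left): buffer="zfoqtaudlr" (len 10), cursors c1@1 c2@4, authorship ..........
After op 2 (delete): buffer="fotaudlr" (len 8), cursors c1@0 c2@2, authorship ........
After op 3 (move_left): buffer="fotaudlr" (len 8), cursors c1@0 c2@1, authorship ........
After op 4 (move_right): buffer="fotaudlr" (len 8), cursors c1@1 c2@2, authorship ........
After op 5 (add_cursor(0)): buffer="fotaudlr" (len 8), cursors c3@0 c1@1 c2@2, authorship ........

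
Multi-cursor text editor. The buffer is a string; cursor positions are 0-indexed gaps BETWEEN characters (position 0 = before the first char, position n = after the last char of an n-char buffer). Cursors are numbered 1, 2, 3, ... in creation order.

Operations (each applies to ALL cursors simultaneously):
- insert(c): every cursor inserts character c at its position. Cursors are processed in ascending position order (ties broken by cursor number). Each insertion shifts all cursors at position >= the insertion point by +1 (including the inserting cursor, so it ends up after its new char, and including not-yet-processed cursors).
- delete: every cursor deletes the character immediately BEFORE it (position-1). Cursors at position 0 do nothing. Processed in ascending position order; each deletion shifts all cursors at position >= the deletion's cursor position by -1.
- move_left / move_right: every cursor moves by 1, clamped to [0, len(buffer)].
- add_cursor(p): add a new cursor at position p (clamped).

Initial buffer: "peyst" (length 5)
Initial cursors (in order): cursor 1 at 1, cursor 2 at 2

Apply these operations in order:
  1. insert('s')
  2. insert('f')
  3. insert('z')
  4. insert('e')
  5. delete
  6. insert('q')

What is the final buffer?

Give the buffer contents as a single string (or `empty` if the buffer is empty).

After op 1 (insert('s')): buffer="psesyst" (len 7), cursors c1@2 c2@4, authorship .1.2...
After op 2 (insert('f')): buffer="psfesfyst" (len 9), cursors c1@3 c2@6, authorship .11.22...
After op 3 (insert('z')): buffer="psfzesfzyst" (len 11), cursors c1@4 c2@8, authorship .111.222...
After op 4 (insert('e')): buffer="psfzeesfzeyst" (len 13), cursors c1@5 c2@10, authorship .1111.2222...
After op 5 (delete): buffer="psfzesfzyst" (len 11), cursors c1@4 c2@8, authorship .111.222...
After op 6 (insert('q')): buffer="psfzqesfzqyst" (len 13), cursors c1@5 c2@10, authorship .1111.2222...

Answer: psfzqesfzqyst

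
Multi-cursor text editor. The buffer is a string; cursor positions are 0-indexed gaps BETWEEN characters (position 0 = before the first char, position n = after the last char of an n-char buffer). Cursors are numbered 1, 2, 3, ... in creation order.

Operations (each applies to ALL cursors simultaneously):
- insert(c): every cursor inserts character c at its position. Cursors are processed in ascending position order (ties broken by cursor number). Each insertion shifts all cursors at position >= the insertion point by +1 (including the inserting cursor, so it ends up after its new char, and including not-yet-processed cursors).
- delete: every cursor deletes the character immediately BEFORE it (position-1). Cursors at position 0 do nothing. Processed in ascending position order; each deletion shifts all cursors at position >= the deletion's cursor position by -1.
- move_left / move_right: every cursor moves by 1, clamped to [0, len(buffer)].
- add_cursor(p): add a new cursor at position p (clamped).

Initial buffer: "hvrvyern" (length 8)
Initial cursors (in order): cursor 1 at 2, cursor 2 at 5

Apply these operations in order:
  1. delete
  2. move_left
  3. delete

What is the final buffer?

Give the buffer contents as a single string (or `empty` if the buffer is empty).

After op 1 (delete): buffer="hrvern" (len 6), cursors c1@1 c2@3, authorship ......
After op 2 (move_left): buffer="hrvern" (len 6), cursors c1@0 c2@2, authorship ......
After op 3 (delete): buffer="hvern" (len 5), cursors c1@0 c2@1, authorship .....

Answer: hvern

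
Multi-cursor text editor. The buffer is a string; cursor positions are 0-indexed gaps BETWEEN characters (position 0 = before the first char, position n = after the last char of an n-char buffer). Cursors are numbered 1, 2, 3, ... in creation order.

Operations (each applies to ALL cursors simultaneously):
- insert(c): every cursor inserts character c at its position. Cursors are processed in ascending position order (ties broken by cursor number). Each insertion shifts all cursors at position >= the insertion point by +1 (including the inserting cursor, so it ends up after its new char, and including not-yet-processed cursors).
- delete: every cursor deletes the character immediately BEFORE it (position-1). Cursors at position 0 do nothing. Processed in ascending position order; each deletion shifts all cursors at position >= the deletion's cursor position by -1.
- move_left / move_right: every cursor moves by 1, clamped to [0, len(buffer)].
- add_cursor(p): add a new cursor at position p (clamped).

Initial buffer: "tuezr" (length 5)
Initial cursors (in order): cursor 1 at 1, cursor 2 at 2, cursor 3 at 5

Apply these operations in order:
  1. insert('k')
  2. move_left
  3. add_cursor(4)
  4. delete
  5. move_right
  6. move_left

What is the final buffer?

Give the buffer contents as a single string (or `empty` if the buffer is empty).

After op 1 (insert('k')): buffer="tkukezrk" (len 8), cursors c1@2 c2@4 c3@8, authorship .1.2...3
After op 2 (move_left): buffer="tkukezrk" (len 8), cursors c1@1 c2@3 c3@7, authorship .1.2...3
After op 3 (add_cursor(4)): buffer="tkukezrk" (len 8), cursors c1@1 c2@3 c4@4 c3@7, authorship .1.2...3
After op 4 (delete): buffer="kezk" (len 4), cursors c1@0 c2@1 c4@1 c3@3, authorship 1..3
After op 5 (move_right): buffer="kezk" (len 4), cursors c1@1 c2@2 c4@2 c3@4, authorship 1..3
After op 6 (move_left): buffer="kezk" (len 4), cursors c1@0 c2@1 c4@1 c3@3, authorship 1..3

Answer: kezk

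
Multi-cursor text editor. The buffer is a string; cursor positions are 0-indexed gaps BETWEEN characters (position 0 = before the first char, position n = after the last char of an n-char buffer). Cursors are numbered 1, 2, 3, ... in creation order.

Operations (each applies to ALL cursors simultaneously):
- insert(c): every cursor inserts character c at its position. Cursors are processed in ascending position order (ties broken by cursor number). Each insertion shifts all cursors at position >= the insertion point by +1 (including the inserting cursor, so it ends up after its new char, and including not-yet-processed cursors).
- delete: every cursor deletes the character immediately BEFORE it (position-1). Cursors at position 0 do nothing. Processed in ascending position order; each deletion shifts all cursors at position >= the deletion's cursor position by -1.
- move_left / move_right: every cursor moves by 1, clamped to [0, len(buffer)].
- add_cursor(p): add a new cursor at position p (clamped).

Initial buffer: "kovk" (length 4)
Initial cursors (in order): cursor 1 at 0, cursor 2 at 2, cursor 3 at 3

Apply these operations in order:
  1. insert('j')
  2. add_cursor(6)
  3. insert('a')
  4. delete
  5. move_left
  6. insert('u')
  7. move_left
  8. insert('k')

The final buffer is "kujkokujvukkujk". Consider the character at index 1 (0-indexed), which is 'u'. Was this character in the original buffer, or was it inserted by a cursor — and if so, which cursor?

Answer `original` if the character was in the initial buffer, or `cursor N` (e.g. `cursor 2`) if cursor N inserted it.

After op 1 (insert('j')): buffer="jkojvjk" (len 7), cursors c1@1 c2@4 c3@6, authorship 1..2.3.
After op 2 (add_cursor(6)): buffer="jkojvjk" (len 7), cursors c1@1 c2@4 c3@6 c4@6, authorship 1..2.3.
After op 3 (insert('a')): buffer="jakojavjaak" (len 11), cursors c1@2 c2@6 c3@10 c4@10, authorship 11..22.334.
After op 4 (delete): buffer="jkojvjk" (len 7), cursors c1@1 c2@4 c3@6 c4@6, authorship 1..2.3.
After op 5 (move_left): buffer="jkojvjk" (len 7), cursors c1@0 c2@3 c3@5 c4@5, authorship 1..2.3.
After op 6 (insert('u')): buffer="ujkoujvuujk" (len 11), cursors c1@1 c2@5 c3@9 c4@9, authorship 11..22.343.
After op 7 (move_left): buffer="ujkoujvuujk" (len 11), cursors c1@0 c2@4 c3@8 c4@8, authorship 11..22.343.
After op 8 (insert('k')): buffer="kujkokujvukkujk" (len 15), cursors c1@1 c2@6 c3@12 c4@12, authorship 111..222.33443.
Authorship (.=original, N=cursor N): 1 1 1 . . 2 2 2 . 3 3 4 4 3 .
Index 1: author = 1

Answer: cursor 1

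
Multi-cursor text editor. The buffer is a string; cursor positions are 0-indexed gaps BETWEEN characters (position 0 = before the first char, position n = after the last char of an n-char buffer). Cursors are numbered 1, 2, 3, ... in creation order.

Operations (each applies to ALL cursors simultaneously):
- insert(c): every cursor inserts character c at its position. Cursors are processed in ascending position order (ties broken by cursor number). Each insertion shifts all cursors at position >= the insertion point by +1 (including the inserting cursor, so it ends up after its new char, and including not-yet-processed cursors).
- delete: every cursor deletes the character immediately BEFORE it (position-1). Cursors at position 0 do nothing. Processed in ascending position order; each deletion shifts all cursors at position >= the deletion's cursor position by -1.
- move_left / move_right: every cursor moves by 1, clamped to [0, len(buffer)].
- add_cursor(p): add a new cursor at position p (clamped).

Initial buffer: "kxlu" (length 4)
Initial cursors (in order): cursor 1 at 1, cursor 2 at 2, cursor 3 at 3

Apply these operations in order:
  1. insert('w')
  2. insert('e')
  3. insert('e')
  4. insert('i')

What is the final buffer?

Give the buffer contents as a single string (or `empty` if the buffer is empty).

After op 1 (insert('w')): buffer="kwxwlwu" (len 7), cursors c1@2 c2@4 c3@6, authorship .1.2.3.
After op 2 (insert('e')): buffer="kwexwelweu" (len 10), cursors c1@3 c2@6 c3@9, authorship .11.22.33.
After op 3 (insert('e')): buffer="kweexweelweeu" (len 13), cursors c1@4 c2@8 c3@12, authorship .111.222.333.
After op 4 (insert('i')): buffer="kweeixweeilweeiu" (len 16), cursors c1@5 c2@10 c3@15, authorship .1111.2222.3333.

Answer: kweeixweeilweeiu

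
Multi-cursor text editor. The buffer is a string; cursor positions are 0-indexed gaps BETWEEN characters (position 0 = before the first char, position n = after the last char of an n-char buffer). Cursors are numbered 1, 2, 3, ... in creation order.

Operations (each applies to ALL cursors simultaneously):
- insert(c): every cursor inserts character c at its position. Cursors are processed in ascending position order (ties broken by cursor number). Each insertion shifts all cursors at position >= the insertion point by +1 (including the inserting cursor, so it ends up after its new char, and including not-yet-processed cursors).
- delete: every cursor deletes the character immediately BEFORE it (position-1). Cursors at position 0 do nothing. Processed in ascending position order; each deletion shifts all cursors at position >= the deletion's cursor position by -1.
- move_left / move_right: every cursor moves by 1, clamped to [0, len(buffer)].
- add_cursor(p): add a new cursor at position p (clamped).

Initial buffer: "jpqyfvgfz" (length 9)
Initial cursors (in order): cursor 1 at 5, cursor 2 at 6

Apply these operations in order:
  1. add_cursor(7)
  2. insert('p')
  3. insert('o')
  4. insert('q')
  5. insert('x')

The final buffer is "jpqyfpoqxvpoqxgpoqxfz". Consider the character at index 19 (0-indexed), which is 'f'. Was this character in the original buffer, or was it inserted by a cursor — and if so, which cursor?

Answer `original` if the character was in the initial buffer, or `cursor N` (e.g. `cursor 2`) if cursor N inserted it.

Answer: original

Derivation:
After op 1 (add_cursor(7)): buffer="jpqyfvgfz" (len 9), cursors c1@5 c2@6 c3@7, authorship .........
After op 2 (insert('p')): buffer="jpqyfpvpgpfz" (len 12), cursors c1@6 c2@8 c3@10, authorship .....1.2.3..
After op 3 (insert('o')): buffer="jpqyfpovpogpofz" (len 15), cursors c1@7 c2@10 c3@13, authorship .....11.22.33..
After op 4 (insert('q')): buffer="jpqyfpoqvpoqgpoqfz" (len 18), cursors c1@8 c2@12 c3@16, authorship .....111.222.333..
After op 5 (insert('x')): buffer="jpqyfpoqxvpoqxgpoqxfz" (len 21), cursors c1@9 c2@14 c3@19, authorship .....1111.2222.3333..
Authorship (.=original, N=cursor N): . . . . . 1 1 1 1 . 2 2 2 2 . 3 3 3 3 . .
Index 19: author = original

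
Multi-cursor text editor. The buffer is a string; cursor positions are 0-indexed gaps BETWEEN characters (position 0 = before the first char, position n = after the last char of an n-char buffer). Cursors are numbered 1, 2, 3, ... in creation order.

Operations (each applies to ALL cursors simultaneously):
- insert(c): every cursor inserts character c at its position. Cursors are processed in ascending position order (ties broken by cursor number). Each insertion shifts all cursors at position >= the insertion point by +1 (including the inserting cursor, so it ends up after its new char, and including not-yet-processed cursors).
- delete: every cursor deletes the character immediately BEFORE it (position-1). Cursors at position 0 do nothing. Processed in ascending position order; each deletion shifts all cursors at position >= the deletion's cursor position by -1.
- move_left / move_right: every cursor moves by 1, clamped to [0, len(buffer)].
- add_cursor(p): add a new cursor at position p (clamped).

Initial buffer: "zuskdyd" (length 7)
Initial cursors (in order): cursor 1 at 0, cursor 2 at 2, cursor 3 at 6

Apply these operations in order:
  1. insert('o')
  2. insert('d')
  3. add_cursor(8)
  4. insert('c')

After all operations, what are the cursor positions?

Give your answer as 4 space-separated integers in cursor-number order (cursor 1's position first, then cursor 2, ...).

After op 1 (insert('o')): buffer="ozuoskdyod" (len 10), cursors c1@1 c2@4 c3@9, authorship 1..2....3.
After op 2 (insert('d')): buffer="odzuodskdyodd" (len 13), cursors c1@2 c2@6 c3@12, authorship 11..22....33.
After op 3 (add_cursor(8)): buffer="odzuodskdyodd" (len 13), cursors c1@2 c2@6 c4@8 c3@12, authorship 11..22....33.
After op 4 (insert('c')): buffer="odczuodcskcdyodcd" (len 17), cursors c1@3 c2@8 c4@11 c3@16, authorship 111..222..4..333.

Answer: 3 8 16 11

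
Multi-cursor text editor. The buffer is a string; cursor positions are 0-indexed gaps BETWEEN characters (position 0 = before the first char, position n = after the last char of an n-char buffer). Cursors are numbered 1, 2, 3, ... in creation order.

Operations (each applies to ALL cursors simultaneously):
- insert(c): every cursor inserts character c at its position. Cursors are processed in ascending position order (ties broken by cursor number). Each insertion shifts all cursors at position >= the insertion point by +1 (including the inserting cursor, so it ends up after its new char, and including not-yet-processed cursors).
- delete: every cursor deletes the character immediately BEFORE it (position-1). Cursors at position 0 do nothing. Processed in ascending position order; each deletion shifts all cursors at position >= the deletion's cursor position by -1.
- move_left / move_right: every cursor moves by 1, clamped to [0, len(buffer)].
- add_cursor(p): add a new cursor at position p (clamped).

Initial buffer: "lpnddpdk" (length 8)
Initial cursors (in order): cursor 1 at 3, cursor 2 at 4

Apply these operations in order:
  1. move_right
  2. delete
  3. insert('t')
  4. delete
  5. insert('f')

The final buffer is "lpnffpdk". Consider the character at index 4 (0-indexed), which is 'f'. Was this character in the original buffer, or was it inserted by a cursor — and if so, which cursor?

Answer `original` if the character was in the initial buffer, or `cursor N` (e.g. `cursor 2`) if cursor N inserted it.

After op 1 (move_right): buffer="lpnddpdk" (len 8), cursors c1@4 c2@5, authorship ........
After op 2 (delete): buffer="lpnpdk" (len 6), cursors c1@3 c2@3, authorship ......
After op 3 (insert('t')): buffer="lpnttpdk" (len 8), cursors c1@5 c2@5, authorship ...12...
After op 4 (delete): buffer="lpnpdk" (len 6), cursors c1@3 c2@3, authorship ......
After op 5 (insert('f')): buffer="lpnffpdk" (len 8), cursors c1@5 c2@5, authorship ...12...
Authorship (.=original, N=cursor N): . . . 1 2 . . .
Index 4: author = 2

Answer: cursor 2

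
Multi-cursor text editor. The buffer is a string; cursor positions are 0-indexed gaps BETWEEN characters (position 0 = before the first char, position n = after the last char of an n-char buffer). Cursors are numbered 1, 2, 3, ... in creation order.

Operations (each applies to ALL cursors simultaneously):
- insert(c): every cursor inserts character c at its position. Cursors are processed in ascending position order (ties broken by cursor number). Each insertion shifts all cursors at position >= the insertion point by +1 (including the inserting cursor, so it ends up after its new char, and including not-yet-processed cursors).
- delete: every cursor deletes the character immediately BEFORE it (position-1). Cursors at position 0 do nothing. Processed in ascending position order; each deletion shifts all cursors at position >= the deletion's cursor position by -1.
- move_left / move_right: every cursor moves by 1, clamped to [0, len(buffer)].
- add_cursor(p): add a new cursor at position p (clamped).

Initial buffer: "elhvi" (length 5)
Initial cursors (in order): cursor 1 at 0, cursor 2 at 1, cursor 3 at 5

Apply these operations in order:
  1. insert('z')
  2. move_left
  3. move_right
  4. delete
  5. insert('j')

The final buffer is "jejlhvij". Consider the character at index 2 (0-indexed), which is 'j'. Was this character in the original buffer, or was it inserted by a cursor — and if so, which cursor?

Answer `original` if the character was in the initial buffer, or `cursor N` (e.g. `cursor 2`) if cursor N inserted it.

After op 1 (insert('z')): buffer="zezlhviz" (len 8), cursors c1@1 c2@3 c3@8, authorship 1.2....3
After op 2 (move_left): buffer="zezlhviz" (len 8), cursors c1@0 c2@2 c3@7, authorship 1.2....3
After op 3 (move_right): buffer="zezlhviz" (len 8), cursors c1@1 c2@3 c3@8, authorship 1.2....3
After op 4 (delete): buffer="elhvi" (len 5), cursors c1@0 c2@1 c3@5, authorship .....
After op 5 (insert('j')): buffer="jejlhvij" (len 8), cursors c1@1 c2@3 c3@8, authorship 1.2....3
Authorship (.=original, N=cursor N): 1 . 2 . . . . 3
Index 2: author = 2

Answer: cursor 2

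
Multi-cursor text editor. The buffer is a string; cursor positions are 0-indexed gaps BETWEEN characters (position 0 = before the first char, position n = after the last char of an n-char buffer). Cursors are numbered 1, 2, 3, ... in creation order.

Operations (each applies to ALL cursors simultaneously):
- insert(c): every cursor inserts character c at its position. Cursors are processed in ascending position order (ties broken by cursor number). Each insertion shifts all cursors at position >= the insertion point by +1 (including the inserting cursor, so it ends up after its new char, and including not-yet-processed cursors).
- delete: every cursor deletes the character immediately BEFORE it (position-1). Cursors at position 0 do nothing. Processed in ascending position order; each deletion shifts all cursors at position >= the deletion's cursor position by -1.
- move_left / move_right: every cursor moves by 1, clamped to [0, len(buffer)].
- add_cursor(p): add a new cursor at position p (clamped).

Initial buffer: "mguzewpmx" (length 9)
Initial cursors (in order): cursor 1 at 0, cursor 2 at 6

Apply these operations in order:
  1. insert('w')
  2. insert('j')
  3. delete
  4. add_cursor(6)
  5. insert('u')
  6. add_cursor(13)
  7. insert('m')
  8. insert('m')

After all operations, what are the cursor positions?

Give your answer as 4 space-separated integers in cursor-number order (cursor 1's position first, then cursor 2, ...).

Answer: 4 17 12 21

Derivation:
After op 1 (insert('w')): buffer="wmguzewwpmx" (len 11), cursors c1@1 c2@8, authorship 1......2...
After op 2 (insert('j')): buffer="wjmguzewwjpmx" (len 13), cursors c1@2 c2@10, authorship 11......22...
After op 3 (delete): buffer="wmguzewwpmx" (len 11), cursors c1@1 c2@8, authorship 1......2...
After op 4 (add_cursor(6)): buffer="wmguzewwpmx" (len 11), cursors c1@1 c3@6 c2@8, authorship 1......2...
After op 5 (insert('u')): buffer="wumguzeuwwupmx" (len 14), cursors c1@2 c3@8 c2@11, authorship 11.....3.22...
After op 6 (add_cursor(13)): buffer="wumguzeuwwupmx" (len 14), cursors c1@2 c3@8 c2@11 c4@13, authorship 11.....3.22...
After op 7 (insert('m')): buffer="wummguzeumwwumpmmx" (len 18), cursors c1@3 c3@10 c2@14 c4@17, authorship 111.....33.222..4.
After op 8 (insert('m')): buffer="wummmguzeummwwummpmmmx" (len 22), cursors c1@4 c3@12 c2@17 c4@21, authorship 1111.....333.2222..44.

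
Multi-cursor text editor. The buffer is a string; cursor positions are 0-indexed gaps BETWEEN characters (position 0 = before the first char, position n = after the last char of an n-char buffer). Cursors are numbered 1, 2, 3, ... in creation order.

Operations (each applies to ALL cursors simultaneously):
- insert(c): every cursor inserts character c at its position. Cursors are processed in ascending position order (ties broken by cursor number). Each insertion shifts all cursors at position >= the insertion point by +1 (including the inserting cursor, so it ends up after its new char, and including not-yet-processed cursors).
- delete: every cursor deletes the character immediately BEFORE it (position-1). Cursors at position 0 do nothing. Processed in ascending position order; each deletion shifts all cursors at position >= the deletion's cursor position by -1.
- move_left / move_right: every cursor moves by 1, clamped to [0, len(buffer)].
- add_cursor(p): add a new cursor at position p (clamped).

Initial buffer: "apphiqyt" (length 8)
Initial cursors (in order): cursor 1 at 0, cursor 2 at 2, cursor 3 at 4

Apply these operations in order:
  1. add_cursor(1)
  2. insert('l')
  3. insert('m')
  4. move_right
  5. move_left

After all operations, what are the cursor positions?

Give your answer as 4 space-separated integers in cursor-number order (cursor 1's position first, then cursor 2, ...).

Answer: 2 8 12 5

Derivation:
After op 1 (add_cursor(1)): buffer="apphiqyt" (len 8), cursors c1@0 c4@1 c2@2 c3@4, authorship ........
After op 2 (insert('l')): buffer="lalplphliqyt" (len 12), cursors c1@1 c4@3 c2@5 c3@8, authorship 1.4.2..3....
After op 3 (insert('m')): buffer="lmalmplmphlmiqyt" (len 16), cursors c1@2 c4@5 c2@8 c3@12, authorship 11.44.22..33....
After op 4 (move_right): buffer="lmalmplmphlmiqyt" (len 16), cursors c1@3 c4@6 c2@9 c3@13, authorship 11.44.22..33....
After op 5 (move_left): buffer="lmalmplmphlmiqyt" (len 16), cursors c1@2 c4@5 c2@8 c3@12, authorship 11.44.22..33....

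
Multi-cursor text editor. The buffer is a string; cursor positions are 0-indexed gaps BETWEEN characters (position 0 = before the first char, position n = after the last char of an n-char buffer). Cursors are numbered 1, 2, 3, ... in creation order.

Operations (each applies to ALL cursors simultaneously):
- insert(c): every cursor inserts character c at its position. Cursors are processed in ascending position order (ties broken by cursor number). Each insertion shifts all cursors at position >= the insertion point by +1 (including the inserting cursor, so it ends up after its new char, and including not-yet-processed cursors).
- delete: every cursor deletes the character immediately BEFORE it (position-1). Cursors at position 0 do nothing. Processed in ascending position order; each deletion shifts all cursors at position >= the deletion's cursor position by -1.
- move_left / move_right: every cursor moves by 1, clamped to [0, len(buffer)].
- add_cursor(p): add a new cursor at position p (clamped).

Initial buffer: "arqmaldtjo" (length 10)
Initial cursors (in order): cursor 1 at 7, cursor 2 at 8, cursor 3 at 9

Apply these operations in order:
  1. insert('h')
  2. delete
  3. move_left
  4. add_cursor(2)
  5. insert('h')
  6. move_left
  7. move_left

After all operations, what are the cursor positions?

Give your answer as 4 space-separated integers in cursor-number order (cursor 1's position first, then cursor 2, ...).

Answer: 6 8 10 1

Derivation:
After op 1 (insert('h')): buffer="arqmaldhthjho" (len 13), cursors c1@8 c2@10 c3@12, authorship .......1.2.3.
After op 2 (delete): buffer="arqmaldtjo" (len 10), cursors c1@7 c2@8 c3@9, authorship ..........
After op 3 (move_left): buffer="arqmaldtjo" (len 10), cursors c1@6 c2@7 c3@8, authorship ..........
After op 4 (add_cursor(2)): buffer="arqmaldtjo" (len 10), cursors c4@2 c1@6 c2@7 c3@8, authorship ..........
After op 5 (insert('h')): buffer="arhqmalhdhthjo" (len 14), cursors c4@3 c1@8 c2@10 c3@12, authorship ..4....1.2.3..
After op 6 (move_left): buffer="arhqmalhdhthjo" (len 14), cursors c4@2 c1@7 c2@9 c3@11, authorship ..4....1.2.3..
After op 7 (move_left): buffer="arhqmalhdhthjo" (len 14), cursors c4@1 c1@6 c2@8 c3@10, authorship ..4....1.2.3..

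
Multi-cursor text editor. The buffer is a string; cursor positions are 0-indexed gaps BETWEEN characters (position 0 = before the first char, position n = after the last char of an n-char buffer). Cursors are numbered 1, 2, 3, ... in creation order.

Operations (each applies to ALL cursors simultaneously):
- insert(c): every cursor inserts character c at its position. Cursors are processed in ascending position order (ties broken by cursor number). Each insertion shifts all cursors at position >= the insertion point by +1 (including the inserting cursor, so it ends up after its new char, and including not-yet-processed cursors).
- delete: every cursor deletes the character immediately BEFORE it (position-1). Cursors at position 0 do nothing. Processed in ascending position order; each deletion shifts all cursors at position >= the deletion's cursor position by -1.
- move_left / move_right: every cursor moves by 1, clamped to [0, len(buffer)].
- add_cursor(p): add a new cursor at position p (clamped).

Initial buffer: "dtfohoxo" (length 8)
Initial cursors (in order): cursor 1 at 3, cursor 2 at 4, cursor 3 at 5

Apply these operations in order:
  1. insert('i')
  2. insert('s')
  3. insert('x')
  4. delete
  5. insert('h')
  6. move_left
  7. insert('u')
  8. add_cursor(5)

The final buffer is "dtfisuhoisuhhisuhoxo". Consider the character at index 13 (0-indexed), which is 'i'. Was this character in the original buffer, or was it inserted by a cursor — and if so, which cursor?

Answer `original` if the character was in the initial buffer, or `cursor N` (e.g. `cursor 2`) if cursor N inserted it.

After op 1 (insert('i')): buffer="dtfioihioxo" (len 11), cursors c1@4 c2@6 c3@8, authorship ...1.2.3...
After op 2 (insert('s')): buffer="dtfisoishisoxo" (len 14), cursors c1@5 c2@8 c3@11, authorship ...11.22.33...
After op 3 (insert('x')): buffer="dtfisxoisxhisxoxo" (len 17), cursors c1@6 c2@10 c3@14, authorship ...111.222.333...
After op 4 (delete): buffer="dtfisoishisoxo" (len 14), cursors c1@5 c2@8 c3@11, authorship ...11.22.33...
After op 5 (insert('h')): buffer="dtfishoishhishoxo" (len 17), cursors c1@6 c2@10 c3@14, authorship ...111.222.333...
After op 6 (move_left): buffer="dtfishoishhishoxo" (len 17), cursors c1@5 c2@9 c3@13, authorship ...111.222.333...
After op 7 (insert('u')): buffer="dtfisuhoisuhhisuhoxo" (len 20), cursors c1@6 c2@11 c3@16, authorship ...1111.2222.3333...
After op 8 (add_cursor(5)): buffer="dtfisuhoisuhhisuhoxo" (len 20), cursors c4@5 c1@6 c2@11 c3@16, authorship ...1111.2222.3333...
Authorship (.=original, N=cursor N): . . . 1 1 1 1 . 2 2 2 2 . 3 3 3 3 . . .
Index 13: author = 3

Answer: cursor 3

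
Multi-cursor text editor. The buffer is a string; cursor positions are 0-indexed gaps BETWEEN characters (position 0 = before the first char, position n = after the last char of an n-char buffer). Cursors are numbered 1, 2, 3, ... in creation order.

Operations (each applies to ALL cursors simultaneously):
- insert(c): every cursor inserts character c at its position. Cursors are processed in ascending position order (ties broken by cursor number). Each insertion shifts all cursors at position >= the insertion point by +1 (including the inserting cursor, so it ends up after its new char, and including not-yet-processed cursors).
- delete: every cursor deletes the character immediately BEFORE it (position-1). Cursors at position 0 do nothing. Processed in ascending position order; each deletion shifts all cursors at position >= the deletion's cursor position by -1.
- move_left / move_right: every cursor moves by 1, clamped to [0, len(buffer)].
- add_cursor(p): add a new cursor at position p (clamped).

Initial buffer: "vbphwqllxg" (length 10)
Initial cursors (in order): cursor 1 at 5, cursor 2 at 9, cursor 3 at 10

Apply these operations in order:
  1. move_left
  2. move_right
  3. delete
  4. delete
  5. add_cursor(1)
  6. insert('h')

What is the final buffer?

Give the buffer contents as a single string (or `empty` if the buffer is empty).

After op 1 (move_left): buffer="vbphwqllxg" (len 10), cursors c1@4 c2@8 c3@9, authorship ..........
After op 2 (move_right): buffer="vbphwqllxg" (len 10), cursors c1@5 c2@9 c3@10, authorship ..........
After op 3 (delete): buffer="vbphqll" (len 7), cursors c1@4 c2@7 c3@7, authorship .......
After op 4 (delete): buffer="vbpq" (len 4), cursors c1@3 c2@4 c3@4, authorship ....
After op 5 (add_cursor(1)): buffer="vbpq" (len 4), cursors c4@1 c1@3 c2@4 c3@4, authorship ....
After op 6 (insert('h')): buffer="vhbphqhh" (len 8), cursors c4@2 c1@5 c2@8 c3@8, authorship .4..1.23

Answer: vhbphqhh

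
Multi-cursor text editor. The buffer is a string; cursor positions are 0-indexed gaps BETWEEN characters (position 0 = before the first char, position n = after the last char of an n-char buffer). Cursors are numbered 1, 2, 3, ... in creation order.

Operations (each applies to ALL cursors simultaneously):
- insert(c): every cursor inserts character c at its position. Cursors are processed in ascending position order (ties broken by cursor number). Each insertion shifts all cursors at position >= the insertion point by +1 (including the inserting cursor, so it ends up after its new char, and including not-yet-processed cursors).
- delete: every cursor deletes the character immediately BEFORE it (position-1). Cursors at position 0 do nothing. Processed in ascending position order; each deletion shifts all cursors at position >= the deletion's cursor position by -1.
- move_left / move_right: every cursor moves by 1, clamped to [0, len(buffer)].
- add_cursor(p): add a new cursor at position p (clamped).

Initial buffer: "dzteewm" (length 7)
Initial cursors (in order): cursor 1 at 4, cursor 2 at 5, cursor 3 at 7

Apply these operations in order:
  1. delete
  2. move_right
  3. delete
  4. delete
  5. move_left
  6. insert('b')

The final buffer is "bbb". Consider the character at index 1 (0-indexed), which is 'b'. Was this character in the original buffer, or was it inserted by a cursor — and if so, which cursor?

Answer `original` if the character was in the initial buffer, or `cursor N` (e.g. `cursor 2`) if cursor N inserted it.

Answer: cursor 2

Derivation:
After op 1 (delete): buffer="dztw" (len 4), cursors c1@3 c2@3 c3@4, authorship ....
After op 2 (move_right): buffer="dztw" (len 4), cursors c1@4 c2@4 c3@4, authorship ....
After op 3 (delete): buffer="d" (len 1), cursors c1@1 c2@1 c3@1, authorship .
After op 4 (delete): buffer="" (len 0), cursors c1@0 c2@0 c3@0, authorship 
After op 5 (move_left): buffer="" (len 0), cursors c1@0 c2@0 c3@0, authorship 
After op 6 (insert('b')): buffer="bbb" (len 3), cursors c1@3 c2@3 c3@3, authorship 123
Authorship (.=original, N=cursor N): 1 2 3
Index 1: author = 2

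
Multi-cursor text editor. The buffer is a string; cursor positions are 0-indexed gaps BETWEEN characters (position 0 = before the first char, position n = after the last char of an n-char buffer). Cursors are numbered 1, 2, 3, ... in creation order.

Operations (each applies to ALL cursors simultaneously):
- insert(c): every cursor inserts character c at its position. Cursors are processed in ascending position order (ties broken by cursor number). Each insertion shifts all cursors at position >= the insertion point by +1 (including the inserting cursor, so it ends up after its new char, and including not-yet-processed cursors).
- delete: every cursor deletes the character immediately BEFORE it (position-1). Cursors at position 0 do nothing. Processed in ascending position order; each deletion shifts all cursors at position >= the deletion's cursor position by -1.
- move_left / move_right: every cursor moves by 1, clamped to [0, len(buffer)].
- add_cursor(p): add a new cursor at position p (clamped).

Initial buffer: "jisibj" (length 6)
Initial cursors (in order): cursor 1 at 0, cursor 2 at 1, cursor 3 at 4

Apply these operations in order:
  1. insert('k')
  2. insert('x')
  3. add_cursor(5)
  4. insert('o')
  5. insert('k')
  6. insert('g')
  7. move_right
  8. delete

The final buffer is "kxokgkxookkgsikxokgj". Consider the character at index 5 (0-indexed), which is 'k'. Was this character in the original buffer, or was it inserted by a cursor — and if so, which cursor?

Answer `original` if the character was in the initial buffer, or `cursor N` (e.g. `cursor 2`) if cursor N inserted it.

After op 1 (insert('k')): buffer="kjkisikbj" (len 9), cursors c1@1 c2@3 c3@7, authorship 1.2...3..
After op 2 (insert('x')): buffer="kxjkxisikxbj" (len 12), cursors c1@2 c2@5 c3@10, authorship 11.22...33..
After op 3 (add_cursor(5)): buffer="kxjkxisikxbj" (len 12), cursors c1@2 c2@5 c4@5 c3@10, authorship 11.22...33..
After op 4 (insert('o')): buffer="kxojkxooisikxobj" (len 16), cursors c1@3 c2@8 c4@8 c3@14, authorship 111.2224...333..
After op 5 (insert('k')): buffer="kxokjkxookkisikxokbj" (len 20), cursors c1@4 c2@11 c4@11 c3@18, authorship 1111.222424...3333..
After op 6 (insert('g')): buffer="kxokgjkxookkggisikxokgbj" (len 24), cursors c1@5 c2@14 c4@14 c3@22, authorship 11111.22242424...33333..
After op 7 (move_right): buffer="kxokgjkxookkggisikxokgbj" (len 24), cursors c1@6 c2@15 c4@15 c3@23, authorship 11111.22242424...33333..
After op 8 (delete): buffer="kxokgkxookkgsikxokgj" (len 20), cursors c1@5 c2@12 c4@12 c3@19, authorship 111112224242..33333.
Authorship (.=original, N=cursor N): 1 1 1 1 1 2 2 2 4 2 4 2 . . 3 3 3 3 3 .
Index 5: author = 2

Answer: cursor 2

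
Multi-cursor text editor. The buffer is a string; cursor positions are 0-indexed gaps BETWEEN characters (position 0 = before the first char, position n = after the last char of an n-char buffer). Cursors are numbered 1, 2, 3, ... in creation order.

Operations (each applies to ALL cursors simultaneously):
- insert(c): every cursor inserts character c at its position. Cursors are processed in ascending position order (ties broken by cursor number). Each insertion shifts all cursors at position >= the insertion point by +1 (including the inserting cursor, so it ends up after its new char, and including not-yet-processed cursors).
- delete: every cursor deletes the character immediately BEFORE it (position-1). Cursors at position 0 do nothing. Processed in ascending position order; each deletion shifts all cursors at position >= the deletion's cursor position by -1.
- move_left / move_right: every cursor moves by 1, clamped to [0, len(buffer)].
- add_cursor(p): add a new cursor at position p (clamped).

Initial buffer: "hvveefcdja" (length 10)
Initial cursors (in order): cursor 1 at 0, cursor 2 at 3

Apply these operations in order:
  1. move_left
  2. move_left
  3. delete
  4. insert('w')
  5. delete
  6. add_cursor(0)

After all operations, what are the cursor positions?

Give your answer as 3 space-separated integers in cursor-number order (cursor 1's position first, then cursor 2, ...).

Answer: 0 0 0

Derivation:
After op 1 (move_left): buffer="hvveefcdja" (len 10), cursors c1@0 c2@2, authorship ..........
After op 2 (move_left): buffer="hvveefcdja" (len 10), cursors c1@0 c2@1, authorship ..........
After op 3 (delete): buffer="vveefcdja" (len 9), cursors c1@0 c2@0, authorship .........
After op 4 (insert('w')): buffer="wwvveefcdja" (len 11), cursors c1@2 c2@2, authorship 12.........
After op 5 (delete): buffer="vveefcdja" (len 9), cursors c1@0 c2@0, authorship .........
After op 6 (add_cursor(0)): buffer="vveefcdja" (len 9), cursors c1@0 c2@0 c3@0, authorship .........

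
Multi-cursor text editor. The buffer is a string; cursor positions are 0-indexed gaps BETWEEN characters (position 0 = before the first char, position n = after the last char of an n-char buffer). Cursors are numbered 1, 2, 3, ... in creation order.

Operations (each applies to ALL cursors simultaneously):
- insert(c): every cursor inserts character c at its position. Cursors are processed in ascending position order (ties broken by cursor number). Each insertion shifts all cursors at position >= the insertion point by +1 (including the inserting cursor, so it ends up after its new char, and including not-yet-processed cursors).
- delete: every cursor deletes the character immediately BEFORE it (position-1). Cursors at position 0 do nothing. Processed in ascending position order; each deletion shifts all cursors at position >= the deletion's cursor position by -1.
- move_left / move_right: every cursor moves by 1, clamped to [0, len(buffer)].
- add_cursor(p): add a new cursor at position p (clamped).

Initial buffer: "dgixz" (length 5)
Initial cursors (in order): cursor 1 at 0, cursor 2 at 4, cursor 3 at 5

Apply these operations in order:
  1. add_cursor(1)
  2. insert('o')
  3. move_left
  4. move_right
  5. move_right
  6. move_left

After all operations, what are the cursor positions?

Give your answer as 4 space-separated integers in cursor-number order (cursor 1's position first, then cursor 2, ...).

Answer: 1 7 8 3

Derivation:
After op 1 (add_cursor(1)): buffer="dgixz" (len 5), cursors c1@0 c4@1 c2@4 c3@5, authorship .....
After op 2 (insert('o')): buffer="odogixozo" (len 9), cursors c1@1 c4@3 c2@7 c3@9, authorship 1.4...2.3
After op 3 (move_left): buffer="odogixozo" (len 9), cursors c1@0 c4@2 c2@6 c3@8, authorship 1.4...2.3
After op 4 (move_right): buffer="odogixozo" (len 9), cursors c1@1 c4@3 c2@7 c3@9, authorship 1.4...2.3
After op 5 (move_right): buffer="odogixozo" (len 9), cursors c1@2 c4@4 c2@8 c3@9, authorship 1.4...2.3
After op 6 (move_left): buffer="odogixozo" (len 9), cursors c1@1 c4@3 c2@7 c3@8, authorship 1.4...2.3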